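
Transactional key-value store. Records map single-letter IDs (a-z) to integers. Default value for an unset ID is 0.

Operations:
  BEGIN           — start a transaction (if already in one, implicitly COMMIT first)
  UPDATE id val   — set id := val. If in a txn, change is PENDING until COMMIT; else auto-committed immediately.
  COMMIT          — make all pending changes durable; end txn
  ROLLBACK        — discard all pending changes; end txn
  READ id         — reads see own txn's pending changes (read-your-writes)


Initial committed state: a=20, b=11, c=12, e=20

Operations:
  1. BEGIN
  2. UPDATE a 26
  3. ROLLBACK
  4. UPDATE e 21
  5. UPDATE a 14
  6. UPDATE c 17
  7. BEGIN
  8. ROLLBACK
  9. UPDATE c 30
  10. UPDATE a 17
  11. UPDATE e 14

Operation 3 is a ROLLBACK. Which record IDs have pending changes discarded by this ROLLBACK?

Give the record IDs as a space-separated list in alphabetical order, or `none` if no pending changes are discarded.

Initial committed: {a=20, b=11, c=12, e=20}
Op 1: BEGIN: in_txn=True, pending={}
Op 2: UPDATE a=26 (pending; pending now {a=26})
Op 3: ROLLBACK: discarded pending ['a']; in_txn=False
Op 4: UPDATE e=21 (auto-commit; committed e=21)
Op 5: UPDATE a=14 (auto-commit; committed a=14)
Op 6: UPDATE c=17 (auto-commit; committed c=17)
Op 7: BEGIN: in_txn=True, pending={}
Op 8: ROLLBACK: discarded pending []; in_txn=False
Op 9: UPDATE c=30 (auto-commit; committed c=30)
Op 10: UPDATE a=17 (auto-commit; committed a=17)
Op 11: UPDATE e=14 (auto-commit; committed e=14)
ROLLBACK at op 3 discards: ['a']

Answer: a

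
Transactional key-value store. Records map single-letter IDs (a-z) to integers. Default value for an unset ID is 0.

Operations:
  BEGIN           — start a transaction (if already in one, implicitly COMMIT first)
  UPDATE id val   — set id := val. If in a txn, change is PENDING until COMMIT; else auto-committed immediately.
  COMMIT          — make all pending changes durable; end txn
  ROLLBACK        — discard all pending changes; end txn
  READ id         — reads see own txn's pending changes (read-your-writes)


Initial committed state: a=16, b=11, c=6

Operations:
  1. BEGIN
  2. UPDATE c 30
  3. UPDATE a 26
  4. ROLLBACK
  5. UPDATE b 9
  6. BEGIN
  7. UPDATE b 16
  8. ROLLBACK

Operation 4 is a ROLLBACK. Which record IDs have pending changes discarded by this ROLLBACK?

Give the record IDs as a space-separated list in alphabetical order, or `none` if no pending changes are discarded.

Answer: a c

Derivation:
Initial committed: {a=16, b=11, c=6}
Op 1: BEGIN: in_txn=True, pending={}
Op 2: UPDATE c=30 (pending; pending now {c=30})
Op 3: UPDATE a=26 (pending; pending now {a=26, c=30})
Op 4: ROLLBACK: discarded pending ['a', 'c']; in_txn=False
Op 5: UPDATE b=9 (auto-commit; committed b=9)
Op 6: BEGIN: in_txn=True, pending={}
Op 7: UPDATE b=16 (pending; pending now {b=16})
Op 8: ROLLBACK: discarded pending ['b']; in_txn=False
ROLLBACK at op 4 discards: ['a', 'c']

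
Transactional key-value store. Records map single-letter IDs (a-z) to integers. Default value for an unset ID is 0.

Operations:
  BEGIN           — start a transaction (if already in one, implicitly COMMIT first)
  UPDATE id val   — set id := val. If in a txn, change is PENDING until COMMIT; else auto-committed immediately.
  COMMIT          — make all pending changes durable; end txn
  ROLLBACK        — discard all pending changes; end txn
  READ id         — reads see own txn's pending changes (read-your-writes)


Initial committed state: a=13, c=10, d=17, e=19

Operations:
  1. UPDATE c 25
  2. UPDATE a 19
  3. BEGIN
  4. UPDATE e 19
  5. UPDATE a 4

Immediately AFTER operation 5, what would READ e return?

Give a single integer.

Answer: 19

Derivation:
Initial committed: {a=13, c=10, d=17, e=19}
Op 1: UPDATE c=25 (auto-commit; committed c=25)
Op 2: UPDATE a=19 (auto-commit; committed a=19)
Op 3: BEGIN: in_txn=True, pending={}
Op 4: UPDATE e=19 (pending; pending now {e=19})
Op 5: UPDATE a=4 (pending; pending now {a=4, e=19})
After op 5: visible(e) = 19 (pending={a=4, e=19}, committed={a=19, c=25, d=17, e=19})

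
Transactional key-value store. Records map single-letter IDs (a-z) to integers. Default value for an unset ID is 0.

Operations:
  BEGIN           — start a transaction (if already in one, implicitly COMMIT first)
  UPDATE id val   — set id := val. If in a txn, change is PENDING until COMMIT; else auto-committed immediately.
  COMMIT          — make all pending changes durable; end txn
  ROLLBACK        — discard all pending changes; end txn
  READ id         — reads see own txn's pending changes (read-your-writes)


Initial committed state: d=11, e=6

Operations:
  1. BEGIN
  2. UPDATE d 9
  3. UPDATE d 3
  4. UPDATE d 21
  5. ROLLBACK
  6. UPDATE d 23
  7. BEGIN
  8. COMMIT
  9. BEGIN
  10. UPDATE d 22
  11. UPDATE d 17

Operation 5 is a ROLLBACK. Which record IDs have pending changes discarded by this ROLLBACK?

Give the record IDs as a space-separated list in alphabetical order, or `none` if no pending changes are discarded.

Initial committed: {d=11, e=6}
Op 1: BEGIN: in_txn=True, pending={}
Op 2: UPDATE d=9 (pending; pending now {d=9})
Op 3: UPDATE d=3 (pending; pending now {d=3})
Op 4: UPDATE d=21 (pending; pending now {d=21})
Op 5: ROLLBACK: discarded pending ['d']; in_txn=False
Op 6: UPDATE d=23 (auto-commit; committed d=23)
Op 7: BEGIN: in_txn=True, pending={}
Op 8: COMMIT: merged [] into committed; committed now {d=23, e=6}
Op 9: BEGIN: in_txn=True, pending={}
Op 10: UPDATE d=22 (pending; pending now {d=22})
Op 11: UPDATE d=17 (pending; pending now {d=17})
ROLLBACK at op 5 discards: ['d']

Answer: d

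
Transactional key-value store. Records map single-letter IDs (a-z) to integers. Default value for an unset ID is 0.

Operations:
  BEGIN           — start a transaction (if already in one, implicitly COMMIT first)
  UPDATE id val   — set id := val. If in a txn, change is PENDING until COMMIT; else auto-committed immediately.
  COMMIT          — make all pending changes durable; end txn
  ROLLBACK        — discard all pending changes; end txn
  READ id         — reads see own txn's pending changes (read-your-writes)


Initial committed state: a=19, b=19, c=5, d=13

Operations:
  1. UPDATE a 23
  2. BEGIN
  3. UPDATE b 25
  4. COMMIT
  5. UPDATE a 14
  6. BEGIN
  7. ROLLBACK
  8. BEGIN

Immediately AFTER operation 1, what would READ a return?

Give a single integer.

Initial committed: {a=19, b=19, c=5, d=13}
Op 1: UPDATE a=23 (auto-commit; committed a=23)
After op 1: visible(a) = 23 (pending={}, committed={a=23, b=19, c=5, d=13})

Answer: 23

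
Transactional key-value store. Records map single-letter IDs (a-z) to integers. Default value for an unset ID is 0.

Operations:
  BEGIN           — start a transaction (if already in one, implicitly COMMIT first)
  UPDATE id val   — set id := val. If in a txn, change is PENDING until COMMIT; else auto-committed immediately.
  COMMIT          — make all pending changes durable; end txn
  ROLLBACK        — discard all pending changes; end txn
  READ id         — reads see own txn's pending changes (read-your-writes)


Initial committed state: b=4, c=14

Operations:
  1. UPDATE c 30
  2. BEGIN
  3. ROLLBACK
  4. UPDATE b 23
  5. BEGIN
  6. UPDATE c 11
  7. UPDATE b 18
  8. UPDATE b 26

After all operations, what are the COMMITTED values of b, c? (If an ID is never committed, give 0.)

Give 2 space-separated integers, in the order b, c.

Answer: 23 30

Derivation:
Initial committed: {b=4, c=14}
Op 1: UPDATE c=30 (auto-commit; committed c=30)
Op 2: BEGIN: in_txn=True, pending={}
Op 3: ROLLBACK: discarded pending []; in_txn=False
Op 4: UPDATE b=23 (auto-commit; committed b=23)
Op 5: BEGIN: in_txn=True, pending={}
Op 6: UPDATE c=11 (pending; pending now {c=11})
Op 7: UPDATE b=18 (pending; pending now {b=18, c=11})
Op 8: UPDATE b=26 (pending; pending now {b=26, c=11})
Final committed: {b=23, c=30}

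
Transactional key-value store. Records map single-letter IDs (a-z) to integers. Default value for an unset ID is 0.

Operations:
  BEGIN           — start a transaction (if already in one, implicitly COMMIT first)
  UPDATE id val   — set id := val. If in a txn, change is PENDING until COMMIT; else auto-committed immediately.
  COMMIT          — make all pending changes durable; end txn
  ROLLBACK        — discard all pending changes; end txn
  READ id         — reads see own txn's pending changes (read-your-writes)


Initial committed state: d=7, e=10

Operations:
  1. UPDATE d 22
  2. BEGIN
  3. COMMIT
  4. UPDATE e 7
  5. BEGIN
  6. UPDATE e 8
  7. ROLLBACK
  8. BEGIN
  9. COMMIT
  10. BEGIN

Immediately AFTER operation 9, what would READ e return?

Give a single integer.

Initial committed: {d=7, e=10}
Op 1: UPDATE d=22 (auto-commit; committed d=22)
Op 2: BEGIN: in_txn=True, pending={}
Op 3: COMMIT: merged [] into committed; committed now {d=22, e=10}
Op 4: UPDATE e=7 (auto-commit; committed e=7)
Op 5: BEGIN: in_txn=True, pending={}
Op 6: UPDATE e=8 (pending; pending now {e=8})
Op 7: ROLLBACK: discarded pending ['e']; in_txn=False
Op 8: BEGIN: in_txn=True, pending={}
Op 9: COMMIT: merged [] into committed; committed now {d=22, e=7}
After op 9: visible(e) = 7 (pending={}, committed={d=22, e=7})

Answer: 7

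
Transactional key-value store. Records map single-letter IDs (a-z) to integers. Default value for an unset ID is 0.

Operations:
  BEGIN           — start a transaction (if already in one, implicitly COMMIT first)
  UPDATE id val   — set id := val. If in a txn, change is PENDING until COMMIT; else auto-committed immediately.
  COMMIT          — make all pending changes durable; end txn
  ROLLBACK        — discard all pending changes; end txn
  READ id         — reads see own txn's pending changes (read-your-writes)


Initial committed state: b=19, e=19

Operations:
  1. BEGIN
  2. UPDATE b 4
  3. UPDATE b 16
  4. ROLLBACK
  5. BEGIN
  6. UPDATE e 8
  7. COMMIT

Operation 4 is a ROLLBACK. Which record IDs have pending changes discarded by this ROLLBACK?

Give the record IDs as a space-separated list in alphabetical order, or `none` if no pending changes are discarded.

Initial committed: {b=19, e=19}
Op 1: BEGIN: in_txn=True, pending={}
Op 2: UPDATE b=4 (pending; pending now {b=4})
Op 3: UPDATE b=16 (pending; pending now {b=16})
Op 4: ROLLBACK: discarded pending ['b']; in_txn=False
Op 5: BEGIN: in_txn=True, pending={}
Op 6: UPDATE e=8 (pending; pending now {e=8})
Op 7: COMMIT: merged ['e'] into committed; committed now {b=19, e=8}
ROLLBACK at op 4 discards: ['b']

Answer: b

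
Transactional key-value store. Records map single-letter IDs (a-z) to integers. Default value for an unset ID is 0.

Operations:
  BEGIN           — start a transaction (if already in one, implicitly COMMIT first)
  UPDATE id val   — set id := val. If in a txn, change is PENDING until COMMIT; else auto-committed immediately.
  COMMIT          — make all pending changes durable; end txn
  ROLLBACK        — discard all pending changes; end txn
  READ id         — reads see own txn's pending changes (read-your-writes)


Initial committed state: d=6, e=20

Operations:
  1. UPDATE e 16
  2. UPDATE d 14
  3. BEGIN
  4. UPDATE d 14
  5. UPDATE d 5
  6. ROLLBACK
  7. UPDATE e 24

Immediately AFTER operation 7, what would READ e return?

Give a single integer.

Answer: 24

Derivation:
Initial committed: {d=6, e=20}
Op 1: UPDATE e=16 (auto-commit; committed e=16)
Op 2: UPDATE d=14 (auto-commit; committed d=14)
Op 3: BEGIN: in_txn=True, pending={}
Op 4: UPDATE d=14 (pending; pending now {d=14})
Op 5: UPDATE d=5 (pending; pending now {d=5})
Op 6: ROLLBACK: discarded pending ['d']; in_txn=False
Op 7: UPDATE e=24 (auto-commit; committed e=24)
After op 7: visible(e) = 24 (pending={}, committed={d=14, e=24})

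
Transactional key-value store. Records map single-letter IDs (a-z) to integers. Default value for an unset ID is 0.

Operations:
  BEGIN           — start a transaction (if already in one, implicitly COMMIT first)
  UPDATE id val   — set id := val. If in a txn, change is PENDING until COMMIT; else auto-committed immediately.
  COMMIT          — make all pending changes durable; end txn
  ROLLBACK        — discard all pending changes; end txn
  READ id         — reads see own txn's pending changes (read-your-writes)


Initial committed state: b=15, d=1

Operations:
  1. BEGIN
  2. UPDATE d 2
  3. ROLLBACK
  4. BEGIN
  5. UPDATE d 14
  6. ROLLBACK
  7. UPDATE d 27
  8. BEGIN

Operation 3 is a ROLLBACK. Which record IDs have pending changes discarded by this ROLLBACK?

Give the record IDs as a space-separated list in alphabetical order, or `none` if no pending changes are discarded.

Answer: d

Derivation:
Initial committed: {b=15, d=1}
Op 1: BEGIN: in_txn=True, pending={}
Op 2: UPDATE d=2 (pending; pending now {d=2})
Op 3: ROLLBACK: discarded pending ['d']; in_txn=False
Op 4: BEGIN: in_txn=True, pending={}
Op 5: UPDATE d=14 (pending; pending now {d=14})
Op 6: ROLLBACK: discarded pending ['d']; in_txn=False
Op 7: UPDATE d=27 (auto-commit; committed d=27)
Op 8: BEGIN: in_txn=True, pending={}
ROLLBACK at op 3 discards: ['d']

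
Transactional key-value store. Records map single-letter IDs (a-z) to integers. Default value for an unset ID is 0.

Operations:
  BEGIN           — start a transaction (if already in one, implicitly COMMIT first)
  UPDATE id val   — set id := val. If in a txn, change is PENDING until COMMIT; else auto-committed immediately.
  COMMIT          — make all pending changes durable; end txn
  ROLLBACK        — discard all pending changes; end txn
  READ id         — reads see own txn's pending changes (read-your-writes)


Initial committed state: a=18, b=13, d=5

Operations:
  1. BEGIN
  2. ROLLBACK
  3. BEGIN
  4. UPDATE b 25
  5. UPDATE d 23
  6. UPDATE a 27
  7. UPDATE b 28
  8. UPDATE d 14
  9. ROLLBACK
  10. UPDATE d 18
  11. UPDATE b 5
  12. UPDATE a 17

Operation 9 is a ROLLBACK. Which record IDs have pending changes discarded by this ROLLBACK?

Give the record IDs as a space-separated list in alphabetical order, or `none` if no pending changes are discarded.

Answer: a b d

Derivation:
Initial committed: {a=18, b=13, d=5}
Op 1: BEGIN: in_txn=True, pending={}
Op 2: ROLLBACK: discarded pending []; in_txn=False
Op 3: BEGIN: in_txn=True, pending={}
Op 4: UPDATE b=25 (pending; pending now {b=25})
Op 5: UPDATE d=23 (pending; pending now {b=25, d=23})
Op 6: UPDATE a=27 (pending; pending now {a=27, b=25, d=23})
Op 7: UPDATE b=28 (pending; pending now {a=27, b=28, d=23})
Op 8: UPDATE d=14 (pending; pending now {a=27, b=28, d=14})
Op 9: ROLLBACK: discarded pending ['a', 'b', 'd']; in_txn=False
Op 10: UPDATE d=18 (auto-commit; committed d=18)
Op 11: UPDATE b=5 (auto-commit; committed b=5)
Op 12: UPDATE a=17 (auto-commit; committed a=17)
ROLLBACK at op 9 discards: ['a', 'b', 'd']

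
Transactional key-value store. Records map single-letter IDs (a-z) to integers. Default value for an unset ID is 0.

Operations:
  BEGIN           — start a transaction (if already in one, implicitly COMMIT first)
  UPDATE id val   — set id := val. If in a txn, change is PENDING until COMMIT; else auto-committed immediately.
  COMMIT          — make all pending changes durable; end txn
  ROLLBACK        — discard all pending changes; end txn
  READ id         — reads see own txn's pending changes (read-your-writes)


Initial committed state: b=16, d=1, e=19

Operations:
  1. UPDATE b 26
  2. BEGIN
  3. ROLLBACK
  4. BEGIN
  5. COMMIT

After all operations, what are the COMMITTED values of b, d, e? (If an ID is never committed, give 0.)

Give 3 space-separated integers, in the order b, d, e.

Initial committed: {b=16, d=1, e=19}
Op 1: UPDATE b=26 (auto-commit; committed b=26)
Op 2: BEGIN: in_txn=True, pending={}
Op 3: ROLLBACK: discarded pending []; in_txn=False
Op 4: BEGIN: in_txn=True, pending={}
Op 5: COMMIT: merged [] into committed; committed now {b=26, d=1, e=19}
Final committed: {b=26, d=1, e=19}

Answer: 26 1 19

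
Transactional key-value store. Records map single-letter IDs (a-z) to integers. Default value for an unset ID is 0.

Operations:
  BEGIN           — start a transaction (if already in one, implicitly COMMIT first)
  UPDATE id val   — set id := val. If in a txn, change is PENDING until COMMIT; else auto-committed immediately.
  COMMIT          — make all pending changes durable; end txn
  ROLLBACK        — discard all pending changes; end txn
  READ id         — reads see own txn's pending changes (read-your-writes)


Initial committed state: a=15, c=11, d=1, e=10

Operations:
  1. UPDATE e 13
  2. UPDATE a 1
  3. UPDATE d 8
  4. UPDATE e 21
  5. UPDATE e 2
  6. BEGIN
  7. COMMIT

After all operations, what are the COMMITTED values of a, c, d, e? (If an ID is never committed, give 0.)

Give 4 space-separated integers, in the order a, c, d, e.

Answer: 1 11 8 2

Derivation:
Initial committed: {a=15, c=11, d=1, e=10}
Op 1: UPDATE e=13 (auto-commit; committed e=13)
Op 2: UPDATE a=1 (auto-commit; committed a=1)
Op 3: UPDATE d=8 (auto-commit; committed d=8)
Op 4: UPDATE e=21 (auto-commit; committed e=21)
Op 5: UPDATE e=2 (auto-commit; committed e=2)
Op 6: BEGIN: in_txn=True, pending={}
Op 7: COMMIT: merged [] into committed; committed now {a=1, c=11, d=8, e=2}
Final committed: {a=1, c=11, d=8, e=2}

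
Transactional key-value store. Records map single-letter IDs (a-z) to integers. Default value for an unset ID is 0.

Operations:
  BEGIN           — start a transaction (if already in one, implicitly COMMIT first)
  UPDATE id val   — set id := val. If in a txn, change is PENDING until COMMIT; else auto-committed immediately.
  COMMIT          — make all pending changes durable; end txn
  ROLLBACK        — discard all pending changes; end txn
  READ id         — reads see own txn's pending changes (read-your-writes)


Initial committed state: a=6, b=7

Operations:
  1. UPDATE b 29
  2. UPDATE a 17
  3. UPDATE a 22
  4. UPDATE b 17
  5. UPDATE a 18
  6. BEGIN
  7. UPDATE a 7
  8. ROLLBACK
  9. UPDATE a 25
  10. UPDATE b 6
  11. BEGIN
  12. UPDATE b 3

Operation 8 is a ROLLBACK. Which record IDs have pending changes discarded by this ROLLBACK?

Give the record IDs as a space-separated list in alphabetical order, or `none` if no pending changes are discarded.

Initial committed: {a=6, b=7}
Op 1: UPDATE b=29 (auto-commit; committed b=29)
Op 2: UPDATE a=17 (auto-commit; committed a=17)
Op 3: UPDATE a=22 (auto-commit; committed a=22)
Op 4: UPDATE b=17 (auto-commit; committed b=17)
Op 5: UPDATE a=18 (auto-commit; committed a=18)
Op 6: BEGIN: in_txn=True, pending={}
Op 7: UPDATE a=7 (pending; pending now {a=7})
Op 8: ROLLBACK: discarded pending ['a']; in_txn=False
Op 9: UPDATE a=25 (auto-commit; committed a=25)
Op 10: UPDATE b=6 (auto-commit; committed b=6)
Op 11: BEGIN: in_txn=True, pending={}
Op 12: UPDATE b=3 (pending; pending now {b=3})
ROLLBACK at op 8 discards: ['a']

Answer: a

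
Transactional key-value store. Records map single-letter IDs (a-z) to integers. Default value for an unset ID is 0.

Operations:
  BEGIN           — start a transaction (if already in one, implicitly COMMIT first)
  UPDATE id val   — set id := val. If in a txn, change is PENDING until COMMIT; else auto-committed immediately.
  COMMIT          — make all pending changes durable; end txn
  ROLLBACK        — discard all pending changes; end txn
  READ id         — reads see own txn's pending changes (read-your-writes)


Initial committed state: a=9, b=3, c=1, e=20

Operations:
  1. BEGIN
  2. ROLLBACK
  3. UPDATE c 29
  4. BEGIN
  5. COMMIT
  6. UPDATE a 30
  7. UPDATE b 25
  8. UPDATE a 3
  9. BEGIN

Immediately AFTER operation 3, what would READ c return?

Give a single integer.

Initial committed: {a=9, b=3, c=1, e=20}
Op 1: BEGIN: in_txn=True, pending={}
Op 2: ROLLBACK: discarded pending []; in_txn=False
Op 3: UPDATE c=29 (auto-commit; committed c=29)
After op 3: visible(c) = 29 (pending={}, committed={a=9, b=3, c=29, e=20})

Answer: 29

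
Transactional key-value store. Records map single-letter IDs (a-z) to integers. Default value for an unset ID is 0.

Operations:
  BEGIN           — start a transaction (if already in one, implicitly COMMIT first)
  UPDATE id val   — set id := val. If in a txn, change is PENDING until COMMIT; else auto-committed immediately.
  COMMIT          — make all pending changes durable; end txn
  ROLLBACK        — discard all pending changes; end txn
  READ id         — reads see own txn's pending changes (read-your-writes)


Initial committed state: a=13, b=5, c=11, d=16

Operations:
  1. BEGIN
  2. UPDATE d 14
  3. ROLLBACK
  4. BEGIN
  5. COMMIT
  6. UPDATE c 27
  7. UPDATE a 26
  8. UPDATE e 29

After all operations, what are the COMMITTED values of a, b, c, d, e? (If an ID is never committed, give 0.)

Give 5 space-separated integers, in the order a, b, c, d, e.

Initial committed: {a=13, b=5, c=11, d=16}
Op 1: BEGIN: in_txn=True, pending={}
Op 2: UPDATE d=14 (pending; pending now {d=14})
Op 3: ROLLBACK: discarded pending ['d']; in_txn=False
Op 4: BEGIN: in_txn=True, pending={}
Op 5: COMMIT: merged [] into committed; committed now {a=13, b=5, c=11, d=16}
Op 6: UPDATE c=27 (auto-commit; committed c=27)
Op 7: UPDATE a=26 (auto-commit; committed a=26)
Op 8: UPDATE e=29 (auto-commit; committed e=29)
Final committed: {a=26, b=5, c=27, d=16, e=29}

Answer: 26 5 27 16 29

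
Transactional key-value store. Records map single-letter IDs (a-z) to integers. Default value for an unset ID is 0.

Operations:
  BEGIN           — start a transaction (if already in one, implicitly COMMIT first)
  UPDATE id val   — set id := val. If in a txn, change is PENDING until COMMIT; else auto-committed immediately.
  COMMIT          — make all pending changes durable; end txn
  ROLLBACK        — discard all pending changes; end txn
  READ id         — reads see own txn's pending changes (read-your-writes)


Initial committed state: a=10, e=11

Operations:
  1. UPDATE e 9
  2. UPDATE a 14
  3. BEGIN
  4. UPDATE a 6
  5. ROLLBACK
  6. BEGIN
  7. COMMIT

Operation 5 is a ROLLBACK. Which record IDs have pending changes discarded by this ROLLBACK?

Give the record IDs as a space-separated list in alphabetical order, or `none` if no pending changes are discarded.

Answer: a

Derivation:
Initial committed: {a=10, e=11}
Op 1: UPDATE e=9 (auto-commit; committed e=9)
Op 2: UPDATE a=14 (auto-commit; committed a=14)
Op 3: BEGIN: in_txn=True, pending={}
Op 4: UPDATE a=6 (pending; pending now {a=6})
Op 5: ROLLBACK: discarded pending ['a']; in_txn=False
Op 6: BEGIN: in_txn=True, pending={}
Op 7: COMMIT: merged [] into committed; committed now {a=14, e=9}
ROLLBACK at op 5 discards: ['a']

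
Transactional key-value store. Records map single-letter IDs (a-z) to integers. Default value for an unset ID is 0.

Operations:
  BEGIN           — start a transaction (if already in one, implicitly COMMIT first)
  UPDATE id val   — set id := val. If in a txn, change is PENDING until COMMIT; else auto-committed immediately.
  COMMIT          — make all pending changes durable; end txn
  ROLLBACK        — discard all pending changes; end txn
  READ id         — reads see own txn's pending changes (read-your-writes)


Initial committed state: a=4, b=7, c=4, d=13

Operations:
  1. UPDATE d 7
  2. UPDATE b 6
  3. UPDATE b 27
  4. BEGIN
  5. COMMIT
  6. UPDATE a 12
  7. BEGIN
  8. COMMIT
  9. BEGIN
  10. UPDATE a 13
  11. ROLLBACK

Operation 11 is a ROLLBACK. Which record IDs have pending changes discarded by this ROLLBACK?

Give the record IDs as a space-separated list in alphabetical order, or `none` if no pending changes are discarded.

Answer: a

Derivation:
Initial committed: {a=4, b=7, c=4, d=13}
Op 1: UPDATE d=7 (auto-commit; committed d=7)
Op 2: UPDATE b=6 (auto-commit; committed b=6)
Op 3: UPDATE b=27 (auto-commit; committed b=27)
Op 4: BEGIN: in_txn=True, pending={}
Op 5: COMMIT: merged [] into committed; committed now {a=4, b=27, c=4, d=7}
Op 6: UPDATE a=12 (auto-commit; committed a=12)
Op 7: BEGIN: in_txn=True, pending={}
Op 8: COMMIT: merged [] into committed; committed now {a=12, b=27, c=4, d=7}
Op 9: BEGIN: in_txn=True, pending={}
Op 10: UPDATE a=13 (pending; pending now {a=13})
Op 11: ROLLBACK: discarded pending ['a']; in_txn=False
ROLLBACK at op 11 discards: ['a']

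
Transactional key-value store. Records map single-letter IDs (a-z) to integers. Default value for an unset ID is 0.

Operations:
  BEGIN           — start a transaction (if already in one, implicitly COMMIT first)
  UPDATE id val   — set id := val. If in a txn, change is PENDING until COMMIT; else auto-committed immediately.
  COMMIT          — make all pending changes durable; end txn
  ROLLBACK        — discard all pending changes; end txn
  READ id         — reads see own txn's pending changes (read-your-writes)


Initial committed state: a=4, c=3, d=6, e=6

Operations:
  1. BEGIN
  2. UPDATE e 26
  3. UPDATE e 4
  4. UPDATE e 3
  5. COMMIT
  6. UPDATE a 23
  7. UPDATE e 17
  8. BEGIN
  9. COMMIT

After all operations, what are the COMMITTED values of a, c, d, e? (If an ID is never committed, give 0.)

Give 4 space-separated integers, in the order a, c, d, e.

Initial committed: {a=4, c=3, d=6, e=6}
Op 1: BEGIN: in_txn=True, pending={}
Op 2: UPDATE e=26 (pending; pending now {e=26})
Op 3: UPDATE e=4 (pending; pending now {e=4})
Op 4: UPDATE e=3 (pending; pending now {e=3})
Op 5: COMMIT: merged ['e'] into committed; committed now {a=4, c=3, d=6, e=3}
Op 6: UPDATE a=23 (auto-commit; committed a=23)
Op 7: UPDATE e=17 (auto-commit; committed e=17)
Op 8: BEGIN: in_txn=True, pending={}
Op 9: COMMIT: merged [] into committed; committed now {a=23, c=3, d=6, e=17}
Final committed: {a=23, c=3, d=6, e=17}

Answer: 23 3 6 17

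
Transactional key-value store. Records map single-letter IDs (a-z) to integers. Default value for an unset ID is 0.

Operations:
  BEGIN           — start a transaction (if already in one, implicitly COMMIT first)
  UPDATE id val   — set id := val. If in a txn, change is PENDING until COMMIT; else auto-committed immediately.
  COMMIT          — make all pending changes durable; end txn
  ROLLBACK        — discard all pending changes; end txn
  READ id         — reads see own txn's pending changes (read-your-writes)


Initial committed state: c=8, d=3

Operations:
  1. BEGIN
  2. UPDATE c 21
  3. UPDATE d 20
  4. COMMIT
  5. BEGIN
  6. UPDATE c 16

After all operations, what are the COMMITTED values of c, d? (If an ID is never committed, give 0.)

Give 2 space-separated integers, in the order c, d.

Initial committed: {c=8, d=3}
Op 1: BEGIN: in_txn=True, pending={}
Op 2: UPDATE c=21 (pending; pending now {c=21})
Op 3: UPDATE d=20 (pending; pending now {c=21, d=20})
Op 4: COMMIT: merged ['c', 'd'] into committed; committed now {c=21, d=20}
Op 5: BEGIN: in_txn=True, pending={}
Op 6: UPDATE c=16 (pending; pending now {c=16})
Final committed: {c=21, d=20}

Answer: 21 20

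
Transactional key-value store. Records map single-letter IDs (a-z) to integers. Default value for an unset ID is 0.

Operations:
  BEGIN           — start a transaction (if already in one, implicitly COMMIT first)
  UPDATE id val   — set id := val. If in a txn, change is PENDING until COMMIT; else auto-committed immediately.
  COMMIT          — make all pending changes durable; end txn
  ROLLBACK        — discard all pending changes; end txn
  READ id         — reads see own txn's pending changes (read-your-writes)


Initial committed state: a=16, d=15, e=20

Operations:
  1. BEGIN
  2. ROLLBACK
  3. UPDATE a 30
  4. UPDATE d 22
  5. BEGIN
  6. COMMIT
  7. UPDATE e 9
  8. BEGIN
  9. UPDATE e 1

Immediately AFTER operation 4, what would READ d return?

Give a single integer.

Initial committed: {a=16, d=15, e=20}
Op 1: BEGIN: in_txn=True, pending={}
Op 2: ROLLBACK: discarded pending []; in_txn=False
Op 3: UPDATE a=30 (auto-commit; committed a=30)
Op 4: UPDATE d=22 (auto-commit; committed d=22)
After op 4: visible(d) = 22 (pending={}, committed={a=30, d=22, e=20})

Answer: 22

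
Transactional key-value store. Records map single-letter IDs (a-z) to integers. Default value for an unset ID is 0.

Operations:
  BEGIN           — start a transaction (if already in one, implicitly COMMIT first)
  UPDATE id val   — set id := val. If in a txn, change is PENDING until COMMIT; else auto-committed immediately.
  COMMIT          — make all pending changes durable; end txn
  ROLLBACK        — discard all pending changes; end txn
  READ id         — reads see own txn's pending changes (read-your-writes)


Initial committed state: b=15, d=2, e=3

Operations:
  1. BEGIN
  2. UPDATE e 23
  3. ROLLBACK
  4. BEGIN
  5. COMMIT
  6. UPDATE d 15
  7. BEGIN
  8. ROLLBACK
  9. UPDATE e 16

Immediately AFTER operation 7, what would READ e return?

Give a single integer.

Answer: 3

Derivation:
Initial committed: {b=15, d=2, e=3}
Op 1: BEGIN: in_txn=True, pending={}
Op 2: UPDATE e=23 (pending; pending now {e=23})
Op 3: ROLLBACK: discarded pending ['e']; in_txn=False
Op 4: BEGIN: in_txn=True, pending={}
Op 5: COMMIT: merged [] into committed; committed now {b=15, d=2, e=3}
Op 6: UPDATE d=15 (auto-commit; committed d=15)
Op 7: BEGIN: in_txn=True, pending={}
After op 7: visible(e) = 3 (pending={}, committed={b=15, d=15, e=3})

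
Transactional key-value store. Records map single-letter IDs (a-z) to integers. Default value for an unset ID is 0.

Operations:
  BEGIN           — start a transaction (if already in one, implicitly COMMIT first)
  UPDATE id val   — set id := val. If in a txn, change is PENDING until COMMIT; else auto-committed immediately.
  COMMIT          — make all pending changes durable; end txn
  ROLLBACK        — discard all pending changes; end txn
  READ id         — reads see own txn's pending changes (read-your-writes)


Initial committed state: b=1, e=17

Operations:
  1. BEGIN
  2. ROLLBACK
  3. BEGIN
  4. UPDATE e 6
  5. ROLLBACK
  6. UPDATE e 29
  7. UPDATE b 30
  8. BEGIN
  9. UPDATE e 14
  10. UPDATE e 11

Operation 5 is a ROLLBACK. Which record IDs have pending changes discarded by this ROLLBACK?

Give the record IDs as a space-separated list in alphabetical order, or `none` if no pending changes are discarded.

Initial committed: {b=1, e=17}
Op 1: BEGIN: in_txn=True, pending={}
Op 2: ROLLBACK: discarded pending []; in_txn=False
Op 3: BEGIN: in_txn=True, pending={}
Op 4: UPDATE e=6 (pending; pending now {e=6})
Op 5: ROLLBACK: discarded pending ['e']; in_txn=False
Op 6: UPDATE e=29 (auto-commit; committed e=29)
Op 7: UPDATE b=30 (auto-commit; committed b=30)
Op 8: BEGIN: in_txn=True, pending={}
Op 9: UPDATE e=14 (pending; pending now {e=14})
Op 10: UPDATE e=11 (pending; pending now {e=11})
ROLLBACK at op 5 discards: ['e']

Answer: e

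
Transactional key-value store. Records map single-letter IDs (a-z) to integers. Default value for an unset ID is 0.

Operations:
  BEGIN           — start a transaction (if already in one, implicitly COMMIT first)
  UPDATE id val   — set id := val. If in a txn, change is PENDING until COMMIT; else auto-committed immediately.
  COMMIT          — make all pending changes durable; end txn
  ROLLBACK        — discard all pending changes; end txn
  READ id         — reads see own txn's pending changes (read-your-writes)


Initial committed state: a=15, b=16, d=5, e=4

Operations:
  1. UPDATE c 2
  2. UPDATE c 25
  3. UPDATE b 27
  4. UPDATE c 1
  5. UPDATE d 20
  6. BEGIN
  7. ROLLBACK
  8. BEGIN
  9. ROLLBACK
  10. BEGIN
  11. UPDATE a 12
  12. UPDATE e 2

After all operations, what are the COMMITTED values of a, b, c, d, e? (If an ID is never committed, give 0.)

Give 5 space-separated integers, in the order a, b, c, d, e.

Initial committed: {a=15, b=16, d=5, e=4}
Op 1: UPDATE c=2 (auto-commit; committed c=2)
Op 2: UPDATE c=25 (auto-commit; committed c=25)
Op 3: UPDATE b=27 (auto-commit; committed b=27)
Op 4: UPDATE c=1 (auto-commit; committed c=1)
Op 5: UPDATE d=20 (auto-commit; committed d=20)
Op 6: BEGIN: in_txn=True, pending={}
Op 7: ROLLBACK: discarded pending []; in_txn=False
Op 8: BEGIN: in_txn=True, pending={}
Op 9: ROLLBACK: discarded pending []; in_txn=False
Op 10: BEGIN: in_txn=True, pending={}
Op 11: UPDATE a=12 (pending; pending now {a=12})
Op 12: UPDATE e=2 (pending; pending now {a=12, e=2})
Final committed: {a=15, b=27, c=1, d=20, e=4}

Answer: 15 27 1 20 4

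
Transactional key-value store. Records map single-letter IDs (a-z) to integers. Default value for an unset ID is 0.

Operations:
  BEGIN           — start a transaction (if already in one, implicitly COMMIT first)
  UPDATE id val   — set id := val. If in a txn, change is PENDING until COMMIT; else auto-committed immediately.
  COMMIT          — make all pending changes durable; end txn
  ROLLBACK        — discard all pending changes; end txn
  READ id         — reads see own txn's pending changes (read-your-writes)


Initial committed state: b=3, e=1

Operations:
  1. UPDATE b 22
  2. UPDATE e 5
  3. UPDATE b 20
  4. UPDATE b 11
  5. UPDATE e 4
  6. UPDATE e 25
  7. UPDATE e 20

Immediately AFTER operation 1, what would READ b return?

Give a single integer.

Answer: 22

Derivation:
Initial committed: {b=3, e=1}
Op 1: UPDATE b=22 (auto-commit; committed b=22)
After op 1: visible(b) = 22 (pending={}, committed={b=22, e=1})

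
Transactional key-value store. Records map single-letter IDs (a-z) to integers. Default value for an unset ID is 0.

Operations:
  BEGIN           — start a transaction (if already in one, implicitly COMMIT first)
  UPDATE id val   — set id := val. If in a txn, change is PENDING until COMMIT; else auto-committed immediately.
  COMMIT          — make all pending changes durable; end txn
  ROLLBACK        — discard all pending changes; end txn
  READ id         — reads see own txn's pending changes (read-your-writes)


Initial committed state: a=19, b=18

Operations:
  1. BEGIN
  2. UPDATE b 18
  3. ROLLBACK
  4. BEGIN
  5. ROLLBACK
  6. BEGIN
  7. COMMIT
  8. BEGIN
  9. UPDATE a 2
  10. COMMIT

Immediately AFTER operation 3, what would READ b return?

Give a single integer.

Answer: 18

Derivation:
Initial committed: {a=19, b=18}
Op 1: BEGIN: in_txn=True, pending={}
Op 2: UPDATE b=18 (pending; pending now {b=18})
Op 3: ROLLBACK: discarded pending ['b']; in_txn=False
After op 3: visible(b) = 18 (pending={}, committed={a=19, b=18})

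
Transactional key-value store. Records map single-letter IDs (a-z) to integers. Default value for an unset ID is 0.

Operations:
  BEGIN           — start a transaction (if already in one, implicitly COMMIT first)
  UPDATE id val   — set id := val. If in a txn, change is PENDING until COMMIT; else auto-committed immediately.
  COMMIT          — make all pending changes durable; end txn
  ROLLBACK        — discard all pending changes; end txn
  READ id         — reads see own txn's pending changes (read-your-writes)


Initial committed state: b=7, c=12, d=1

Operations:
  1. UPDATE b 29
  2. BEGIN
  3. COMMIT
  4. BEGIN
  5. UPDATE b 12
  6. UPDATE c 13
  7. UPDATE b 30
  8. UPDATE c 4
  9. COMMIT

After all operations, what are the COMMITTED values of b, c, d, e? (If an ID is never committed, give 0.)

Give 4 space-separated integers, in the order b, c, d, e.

Initial committed: {b=7, c=12, d=1}
Op 1: UPDATE b=29 (auto-commit; committed b=29)
Op 2: BEGIN: in_txn=True, pending={}
Op 3: COMMIT: merged [] into committed; committed now {b=29, c=12, d=1}
Op 4: BEGIN: in_txn=True, pending={}
Op 5: UPDATE b=12 (pending; pending now {b=12})
Op 6: UPDATE c=13 (pending; pending now {b=12, c=13})
Op 7: UPDATE b=30 (pending; pending now {b=30, c=13})
Op 8: UPDATE c=4 (pending; pending now {b=30, c=4})
Op 9: COMMIT: merged ['b', 'c'] into committed; committed now {b=30, c=4, d=1}
Final committed: {b=30, c=4, d=1}

Answer: 30 4 1 0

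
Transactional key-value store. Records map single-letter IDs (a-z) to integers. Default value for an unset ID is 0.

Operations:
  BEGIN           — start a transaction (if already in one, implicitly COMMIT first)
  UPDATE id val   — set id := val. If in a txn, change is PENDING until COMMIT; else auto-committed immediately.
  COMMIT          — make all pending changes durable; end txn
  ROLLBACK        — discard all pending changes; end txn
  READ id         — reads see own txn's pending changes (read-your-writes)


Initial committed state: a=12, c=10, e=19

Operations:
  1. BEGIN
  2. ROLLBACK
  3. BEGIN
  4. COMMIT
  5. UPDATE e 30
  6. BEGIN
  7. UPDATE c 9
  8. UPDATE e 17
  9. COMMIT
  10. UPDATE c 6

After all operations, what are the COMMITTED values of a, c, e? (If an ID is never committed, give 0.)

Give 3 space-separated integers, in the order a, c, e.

Answer: 12 6 17

Derivation:
Initial committed: {a=12, c=10, e=19}
Op 1: BEGIN: in_txn=True, pending={}
Op 2: ROLLBACK: discarded pending []; in_txn=False
Op 3: BEGIN: in_txn=True, pending={}
Op 4: COMMIT: merged [] into committed; committed now {a=12, c=10, e=19}
Op 5: UPDATE e=30 (auto-commit; committed e=30)
Op 6: BEGIN: in_txn=True, pending={}
Op 7: UPDATE c=9 (pending; pending now {c=9})
Op 8: UPDATE e=17 (pending; pending now {c=9, e=17})
Op 9: COMMIT: merged ['c', 'e'] into committed; committed now {a=12, c=9, e=17}
Op 10: UPDATE c=6 (auto-commit; committed c=6)
Final committed: {a=12, c=6, e=17}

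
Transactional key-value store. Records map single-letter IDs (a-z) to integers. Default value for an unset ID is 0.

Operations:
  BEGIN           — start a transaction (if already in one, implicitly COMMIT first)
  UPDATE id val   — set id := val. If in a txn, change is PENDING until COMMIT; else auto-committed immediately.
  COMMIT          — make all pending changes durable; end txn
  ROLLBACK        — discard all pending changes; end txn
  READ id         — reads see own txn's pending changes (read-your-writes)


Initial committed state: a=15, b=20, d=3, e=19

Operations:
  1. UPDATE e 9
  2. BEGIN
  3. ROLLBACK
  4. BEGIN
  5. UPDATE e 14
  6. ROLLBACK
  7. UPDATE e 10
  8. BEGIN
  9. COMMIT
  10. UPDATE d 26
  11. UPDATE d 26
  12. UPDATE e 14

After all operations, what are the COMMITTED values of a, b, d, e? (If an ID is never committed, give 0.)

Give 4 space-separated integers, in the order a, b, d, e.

Initial committed: {a=15, b=20, d=3, e=19}
Op 1: UPDATE e=9 (auto-commit; committed e=9)
Op 2: BEGIN: in_txn=True, pending={}
Op 3: ROLLBACK: discarded pending []; in_txn=False
Op 4: BEGIN: in_txn=True, pending={}
Op 5: UPDATE e=14 (pending; pending now {e=14})
Op 6: ROLLBACK: discarded pending ['e']; in_txn=False
Op 7: UPDATE e=10 (auto-commit; committed e=10)
Op 8: BEGIN: in_txn=True, pending={}
Op 9: COMMIT: merged [] into committed; committed now {a=15, b=20, d=3, e=10}
Op 10: UPDATE d=26 (auto-commit; committed d=26)
Op 11: UPDATE d=26 (auto-commit; committed d=26)
Op 12: UPDATE e=14 (auto-commit; committed e=14)
Final committed: {a=15, b=20, d=26, e=14}

Answer: 15 20 26 14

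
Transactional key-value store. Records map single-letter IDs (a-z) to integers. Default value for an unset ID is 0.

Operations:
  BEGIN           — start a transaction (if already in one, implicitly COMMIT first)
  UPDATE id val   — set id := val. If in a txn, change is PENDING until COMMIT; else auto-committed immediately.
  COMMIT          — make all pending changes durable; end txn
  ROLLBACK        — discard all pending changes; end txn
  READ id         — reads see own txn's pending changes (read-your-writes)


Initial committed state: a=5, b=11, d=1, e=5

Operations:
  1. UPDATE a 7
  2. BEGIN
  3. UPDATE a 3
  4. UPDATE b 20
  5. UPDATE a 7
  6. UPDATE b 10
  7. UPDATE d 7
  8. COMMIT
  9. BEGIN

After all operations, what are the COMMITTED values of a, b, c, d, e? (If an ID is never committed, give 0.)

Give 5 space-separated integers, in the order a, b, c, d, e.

Initial committed: {a=5, b=11, d=1, e=5}
Op 1: UPDATE a=7 (auto-commit; committed a=7)
Op 2: BEGIN: in_txn=True, pending={}
Op 3: UPDATE a=3 (pending; pending now {a=3})
Op 4: UPDATE b=20 (pending; pending now {a=3, b=20})
Op 5: UPDATE a=7 (pending; pending now {a=7, b=20})
Op 6: UPDATE b=10 (pending; pending now {a=7, b=10})
Op 7: UPDATE d=7 (pending; pending now {a=7, b=10, d=7})
Op 8: COMMIT: merged ['a', 'b', 'd'] into committed; committed now {a=7, b=10, d=7, e=5}
Op 9: BEGIN: in_txn=True, pending={}
Final committed: {a=7, b=10, d=7, e=5}

Answer: 7 10 0 7 5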